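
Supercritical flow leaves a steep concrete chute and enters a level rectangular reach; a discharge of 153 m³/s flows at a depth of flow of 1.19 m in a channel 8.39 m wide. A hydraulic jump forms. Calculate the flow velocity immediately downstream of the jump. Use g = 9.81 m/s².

q = Q/b = 153/8.39 = 18.2 m²/s; V₁ = q/y₁ = 15.3 m/s. Fr₁ = V₁/√(g·y₁) = 4.49.
Sequent-depth ratio: y₂/y₁ = ½[√(1 + 8Fr₁²) − 1] = ½[√161.9 − 1] = 5.86.
y₂ = 5.86 × 1.19 = 6.98 m.
V₂ = q/y₂ = 18.2/6.98 = 2.61 m/s.

V₂ = 2.61 m/s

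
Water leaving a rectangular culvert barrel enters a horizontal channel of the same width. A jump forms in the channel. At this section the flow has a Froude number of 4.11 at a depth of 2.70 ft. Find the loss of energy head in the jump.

ΔE = 10.3 ft

Fr₁ = 4.11 (given).
Bélanger equation: y₂/y₁ = ½[√(1 + 8Fr₁²) − 1] = ½[√136.1 − 1] = 5.33.
y₂ = 5.33 × 2.70 = 14.4 ft.
V₁ = Fr₁·√(g·y₁) = 4.11×√(32.2×2.70) = 38.3 ft/s; q = V₁·y₁ = 103 ft²/s. V₂ = q/y₂ = 103/14.4 = 7.18 ft/s. E₁ = y₁ + V₁²/2g = 25.5 ft; E₂ = y₂ + V₂²/2g = 15.2 ft. ΔE = E₁ − E₂ = 10.3 ft.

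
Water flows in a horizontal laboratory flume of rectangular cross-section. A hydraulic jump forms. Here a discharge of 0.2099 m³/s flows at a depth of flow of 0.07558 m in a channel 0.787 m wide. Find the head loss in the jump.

ΔE = 0.2859 m

q = Q/b = 0.2099/0.787 = 0.2667 m²/s; V₁ = q/y₁ = 3.529 m/s. Fr₁ = V₁/√(g·y₁) = 4.098.
Bélanger equation: y₂/y₁ = ½[√(1 + 8Fr₁²) − 1] = ½[√135.36 − 1] = 5.317.
y₂ = 5.317 × 0.07558 = 0.4019 m.
V₂ = q/y₂ = 0.2667/0.4019 = 0.6637 m/s. E₁ = y₁ + V₁²/2g = 0.7103 m; E₂ = y₂ + V₂²/2g = 0.4243 m. ΔE = E₁ − E₂ = 0.2859 m.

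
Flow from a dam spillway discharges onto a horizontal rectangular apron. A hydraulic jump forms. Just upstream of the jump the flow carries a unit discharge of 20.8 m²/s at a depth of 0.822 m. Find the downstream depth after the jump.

y₂ = 9.96 m

V₁ = q/y₁ = 20.8/0.822 = 25.3 m/s. Fr₁ = V₁/√(g·y₁) = 25.3/√(9.81×0.822) = 8.91.
By Bélanger, y₂/y₁ = ½[√(1 + 8Fr₁²) − 1] = ½[√636.2 − 1] = 12.1.
y₂ = 12.1 × 0.822 = 9.96 m.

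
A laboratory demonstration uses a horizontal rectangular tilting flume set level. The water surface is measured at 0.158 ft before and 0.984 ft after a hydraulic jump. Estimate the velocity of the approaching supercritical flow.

V₁ = 10.7 ft/s

For a rectangular channel the momentum equation gives q² = ½·g·y₁·y₂·(y₁ + y₂) = ½×32.2×0.158×0.984×1.14 = 2.86.
q = √2.86 = 1.69 ft²/s.
V₁ = q/y₁ = 1.69/0.158 = 10.7 ft/s.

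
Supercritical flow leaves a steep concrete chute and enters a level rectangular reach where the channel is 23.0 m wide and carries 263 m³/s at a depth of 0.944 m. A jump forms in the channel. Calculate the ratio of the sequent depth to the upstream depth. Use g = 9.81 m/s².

y₂/y₁ = 5.15

q = Q/b = 263/23.0 = 11.4 m²/s; V₁ = q/y₁ = 12.1 m/s. Fr₁ = V₁/√(g·y₁) = 3.98.
From the momentum equation for a rectangular channel, y₂/y₁ = ½[√(1 + 8Fr₁²) − 1] = ½[√127.8 − 1] = 5.15.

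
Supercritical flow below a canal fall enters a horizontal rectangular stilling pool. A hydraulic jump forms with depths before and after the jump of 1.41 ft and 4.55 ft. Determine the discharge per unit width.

q = 24.8 ft²/s

For a rectangular channel the momentum equation gives q² = ½·g·y₁·y₂·(y₁ + y₂) = ½×32.2×1.41×4.55×5.96 = 616.
q = √616 = 24.8 ft²/s.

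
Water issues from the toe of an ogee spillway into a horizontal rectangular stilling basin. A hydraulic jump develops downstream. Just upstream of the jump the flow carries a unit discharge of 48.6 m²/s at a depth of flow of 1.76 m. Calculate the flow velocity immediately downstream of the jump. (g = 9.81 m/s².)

V₂ = 3.10 m/s

V₁ = q/y₁ = 48.6/1.76 = 27.6 m/s. Fr₁ = V₁/√(g·y₁) = 27.6/√(9.81×1.76) = 6.65.
By Bélanger, y₂/y₁ = ½[√(1 + 8Fr₁²) − 1] = ½[√354.3 − 1] = 8.91.
y₂ = 8.91 × 1.76 = 15.7 m.
V₂ = q/y₂ = 48.6/15.7 = 3.10 m/s.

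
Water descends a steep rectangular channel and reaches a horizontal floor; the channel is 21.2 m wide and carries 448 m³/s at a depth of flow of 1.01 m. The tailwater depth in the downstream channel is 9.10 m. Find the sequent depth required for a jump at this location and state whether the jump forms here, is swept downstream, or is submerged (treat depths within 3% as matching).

q = Q/b = 448/21.2 = 21.1 m²/s; V₁ = q/y₁ = 20.9 m/s. Fr₁ = V₁/√(g·y₁) = 6.65.
From the momentum equation for a rectangular channel, y₂/y₁ = ½[√(1 + 8Fr₁²) − 1] = ½[√354.5 − 1] = 8.91.
y₂ = 8.91 × 1.01 = 9.00 m.
Tailwater y_tw = 9.10 m: y_tw ≈ y₂, so the jump forms here.

y₂ = 9.00 m; the jump forms here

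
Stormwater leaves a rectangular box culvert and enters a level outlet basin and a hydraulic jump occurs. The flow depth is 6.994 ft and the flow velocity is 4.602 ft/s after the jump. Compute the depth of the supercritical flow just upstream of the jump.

y₁ = 1.132 ft

Fr₂ = V₂/√(g·y₂) = 4.602/√(32.2×6.994) = 0.3067.
Since the conjugate-depth ratio holds either way, y₁/y₂ = ½[√(1 + 8Fr₂²) − 1] = ½[√1.7523 − 1] = 0.1619.
y₁ = 0.1619 × 6.994 = 1.132 ft.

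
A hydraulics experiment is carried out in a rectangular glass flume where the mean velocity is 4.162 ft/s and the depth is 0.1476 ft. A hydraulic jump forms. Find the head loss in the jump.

ΔE = 0.03177 ft

Fr₁ = V₁/√(g·y₁) = 4.162/√(32.2×0.1476) = 1.909.
Conjugate-depth relation: y₂/y₁ = ½[√(1 + 8Fr₁²) − 1] = ½[√30.158 − 1] = 2.246.
y₂ = 2.246 × 0.1476 = 0.3315 ft.
q = V₁·y₁ = 4.162 × 0.1476 = 0.6143 ft²/s. V₂ = q/y₂ = 0.6143/0.3315 = 1.853 ft/s. E₁ = y₁ + V₁²/2g = 0.4166 ft; E₂ = y₂ + V₂²/2g = 0.3848 ft. ΔE = E₁ − E₂ = 0.03177 ft.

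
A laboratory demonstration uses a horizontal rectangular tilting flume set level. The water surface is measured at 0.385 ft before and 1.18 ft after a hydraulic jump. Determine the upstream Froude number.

For a rectangular channel the momentum equation gives q² = ½·g·y₁·y₂·(y₁ + y₂) = ½×32.2×0.385×1.18×1.56 = 11.4.
q = √11.4 = 3.38 ft²/s.
V₁ = q/y₁ = 8.79 ft/s; Fr₁ = V₁/√(g·y₁) = 2.50.

Fr₁ = 2.50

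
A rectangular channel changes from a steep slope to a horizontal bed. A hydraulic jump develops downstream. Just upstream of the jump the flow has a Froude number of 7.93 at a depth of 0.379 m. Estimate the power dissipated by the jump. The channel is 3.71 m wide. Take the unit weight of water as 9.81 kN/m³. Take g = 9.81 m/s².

P = 1714 kW

Fr₁ = 7.93 (given).
Conjugate-depth relation: y₂/y₁ = ½[√(1 + 8Fr₁²) − 1] = ½[√504.1 − 1] = 10.7.
y₂ = 10.7 × 0.379 = 4.07 m.
Head loss: ΔE = (y₂ − y₁)³/(4y₁y₂) = (4.07 − 0.379)³/(4×0.379×4.07) = 50.1/6.16 = 8.13 m.
V₁ = Fr₁·√(g·y₁) = 7.93×√(9.81×0.379) = 15.3 m/s; q = V₁·y₁ = 5.80 m²/s. Q = q·b = 5.80 × 3.71 = 21.5 m³/s. P = γ·Q·ΔE = 9.81 × 21.5 × 8.13 = 1714 kW.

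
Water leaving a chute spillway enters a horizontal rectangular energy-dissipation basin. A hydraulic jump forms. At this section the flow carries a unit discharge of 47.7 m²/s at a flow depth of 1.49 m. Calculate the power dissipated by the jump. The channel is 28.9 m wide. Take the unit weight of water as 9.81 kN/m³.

P = 492319 kW

V₁ = q/y₁ = 47.7/1.49 = 32.0 m/s. Fr₁ = V₁/√(g·y₁) = 32.0/√(9.81×1.49) = 8.37.
By Bélanger, y₂/y₁ = ½[√(1 + 8Fr₁²) − 1] = ½[√561.9 − 1] = 11.4.
y₂ = 11.4 × 1.49 = 16.9 m.
Head loss: ΔE = (y₂ − y₁)³/(4y₁y₂) = (16.9 − 1.49)³/(4×1.49×16.9) = 3670/101 = 36.4 m.
Q = q·b = 47.7 × 28.9 = 1379 m³/s. P = γ·Q·ΔE = 9.81 × 1379 × 36.4 = 492319 kW.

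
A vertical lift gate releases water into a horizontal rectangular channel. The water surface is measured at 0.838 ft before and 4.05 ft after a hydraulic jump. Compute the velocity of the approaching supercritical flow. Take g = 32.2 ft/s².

For a rectangular channel the momentum equation gives q² = ½·g·y₁·y₂·(y₁ + y₂) = ½×32.2×0.838×4.05×4.89 = 267.
q = √267 = 16.3 ft²/s.
V₁ = q/y₁ = 16.3/0.838 = 19.5 ft/s.

V₁ = 19.5 ft/s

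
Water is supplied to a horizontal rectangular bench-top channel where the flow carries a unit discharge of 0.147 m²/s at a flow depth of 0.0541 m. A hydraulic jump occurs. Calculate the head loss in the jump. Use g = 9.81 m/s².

V₁ = q/y₁ = 0.147/0.0541 = 2.72 m/s. Fr₁ = V₁/√(g·y₁) = 2.72/√(9.81×0.0541) = 3.73.
Conjugate-depth relation: y₂/y₁ = ½[√(1 + 8Fr₁²) − 1] = ½[√112.3 − 1] = 4.80.
y₂ = 4.80 × 0.0541 = 0.260 m.
V₂ = q/y₂ = 0.147/0.260 = 0.566 m/s. E₁ = y₁ + V₁²/2g = 0.430 m; E₂ = y₂ + V₂²/2g = 0.276 m. ΔE = E₁ − E₂ = 0.154 m.

ΔE = 0.154 m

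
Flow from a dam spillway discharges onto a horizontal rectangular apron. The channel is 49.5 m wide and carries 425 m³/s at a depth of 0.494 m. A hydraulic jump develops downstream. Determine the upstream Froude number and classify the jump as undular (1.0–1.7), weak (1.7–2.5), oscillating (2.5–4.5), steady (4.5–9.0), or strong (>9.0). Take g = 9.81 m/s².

Fr₁ = 7.90; steady jump

q = Q/b = 425/49.5 = 8.59 m²/s; V₁ = q/y₁ = 17.4 m/s. Fr₁ = V₁/√(g·y₁) = 7.90.
Fr₁ = 7.90 lies in the steady range.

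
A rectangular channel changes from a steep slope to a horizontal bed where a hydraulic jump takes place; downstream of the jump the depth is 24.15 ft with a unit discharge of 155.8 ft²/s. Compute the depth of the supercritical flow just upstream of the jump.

V₂ = q/y₂ = 155.8/24.15 = 6.451 ft/s; Fr₂ = V₂/√(g·y₂) = 0.2313.
Since the conjugate-depth ratio holds either way, y₁/y₂ = ½[√(1 + 8Fr₂²) − 1] = ½[√1.4282 − 1] = 0.09753.
y₁ = 0.09753 × 24.15 = 2.355 ft.

y₁ = 2.355 ft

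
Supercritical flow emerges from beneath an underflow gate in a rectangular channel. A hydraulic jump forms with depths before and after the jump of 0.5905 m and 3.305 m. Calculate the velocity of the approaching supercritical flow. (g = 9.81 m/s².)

V₁ = 10.34 m/s

For a rectangular channel the momentum equation gives q² = ½·g·y₁·y₂·(y₁ + y₂) = ½×9.81×0.5905×3.305×3.896 = 37.29.
q = √37.29 = 6.107 m²/s.
V₁ = q/y₁ = 6.107/0.5905 = 10.34 m/s.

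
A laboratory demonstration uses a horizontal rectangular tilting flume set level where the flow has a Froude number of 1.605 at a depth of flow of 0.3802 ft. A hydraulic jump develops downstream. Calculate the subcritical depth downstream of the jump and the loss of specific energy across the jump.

y₂ = 0.6936 ft; ΔE = 0.02918 ft

Fr₁ = 1.605 (given).
From the momentum equation for a rectangular channel, y₂/y₁ = ½[√(1 + 8Fr₁²) − 1] = ½[√21.608 − 1] = 1.824.
y₂ = 1.824 × 0.3802 = 0.6936 ft.
Head loss: ΔE = (y₂ − y₁)³/(4y₁y₂) = (0.6936 − 0.3802)³/(4×0.3802×0.6936) = 0.03077/1.055 = 0.02918 ft.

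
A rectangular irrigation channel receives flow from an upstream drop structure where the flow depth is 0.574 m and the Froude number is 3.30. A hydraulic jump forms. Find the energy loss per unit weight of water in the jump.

ΔE = 1.11 m

Fr₁ = 3.30 (given).
By Bélanger, y₂/y₁ = ½[√(1 + 8Fr₁²) − 1] = ½[√88.12 − 1] = 4.19.
y₂ = 4.19 × 0.574 = 2.41 m.
V₁ = Fr₁·√(g·y₁) = 3.30×√(9.81×0.574) = 7.83 m/s; q = V₁·y₁ = 4.49 m²/s. V₂ = q/y₂ = 4.49/2.41 = 1.87 m/s. E₁ = y₁ + V₁²/2g = 3.70 m; E₂ = y₂ + V₂²/2g = 2.58 m. ΔE = E₁ − E₂ = 1.11 m.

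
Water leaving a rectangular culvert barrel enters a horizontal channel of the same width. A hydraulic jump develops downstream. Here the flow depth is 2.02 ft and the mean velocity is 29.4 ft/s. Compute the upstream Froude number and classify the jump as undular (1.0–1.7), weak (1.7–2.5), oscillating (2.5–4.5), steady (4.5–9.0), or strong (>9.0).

Fr₁ = V₁/√(g·y₁) = 29.4/√(32.2×2.02) = 3.65.
Fr₁ = 3.65 lies in the oscillating range.

Fr₁ = 3.65; oscillating jump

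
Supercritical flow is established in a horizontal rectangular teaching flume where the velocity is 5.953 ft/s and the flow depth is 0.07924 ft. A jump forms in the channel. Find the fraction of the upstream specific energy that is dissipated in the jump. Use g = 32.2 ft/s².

Fr₁ = V₁/√(g·y₁) = 5.953/√(32.2×0.07924) = 3.727.
Sequent-depth ratio: y₂/y₁ = ½[√(1 + 8Fr₁²) − 1] = ½[√112.11 − 1] = 4.794.
y₂ = 4.794 × 0.07924 = 0.3799 ft.
E₁ = y₁ + V₁²/2g = 0.6295 ft. ΔE = (y₂ − y₁)³/(4y₁y₂) = 0.2257 ft. ΔE/E₁ = 0.2257/0.6295 = 0.359.

ΔE/E₁ = 0.359 (35.9%)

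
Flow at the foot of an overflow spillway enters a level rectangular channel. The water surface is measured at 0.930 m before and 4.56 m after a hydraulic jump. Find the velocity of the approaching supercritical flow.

For a rectangular channel the momentum equation gives q² = ½·g·y₁·y₂·(y₁ + y₂) = ½×9.81×0.930×4.56×5.49 = 114.
q = √114 = 10.7 m²/s.
V₁ = q/y₁ = 10.7/0.930 = 11.5 m/s.

V₁ = 11.5 m/s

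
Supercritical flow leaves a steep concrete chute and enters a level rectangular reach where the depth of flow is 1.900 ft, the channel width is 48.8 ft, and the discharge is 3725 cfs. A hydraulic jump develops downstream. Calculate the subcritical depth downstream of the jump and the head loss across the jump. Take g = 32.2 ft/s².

y₂ = 12.88 ft; ΔE = 13.53 ft

q = Q/b = 3725/48.8 = 76.33 ft²/s; V₁ = q/y₁ = 40.17 ft/s. Fr₁ = V₁/√(g·y₁) = 5.136.
By Bélanger, y₂/y₁ = ½[√(1 + 8Fr₁²) − 1] = ½[√212.05 − 1] = 6.781.
y₂ = 6.781 × 1.900 = 12.88 ft.
Head loss: ΔE = (y₂ − y₁)³/(4y₁y₂) = (12.88 − 1.900)³/(4×1.900×12.88) = 1325/97.92 = 13.53 ft.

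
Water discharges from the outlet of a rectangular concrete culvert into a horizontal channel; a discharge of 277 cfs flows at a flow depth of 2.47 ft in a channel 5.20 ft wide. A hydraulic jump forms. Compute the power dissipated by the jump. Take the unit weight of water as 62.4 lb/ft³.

P = 49.1 hp

q = Q/b = 277/5.20 = 53.3 ft²/s; V₁ = q/y₁ = 21.6 ft/s. Fr₁ = V₁/√(g·y₁) = 2.42.
From the momentum equation for a rectangular channel, y₂/y₁ = ½[√(1 + 8Fr₁²) − 1] = ½[√47.78 − 1] = 2.96.
y₂ = 2.96 × 2.47 = 7.30 ft.
V₂ = q/y₂ = 53.3/7.30 = 7.30 ft/s. E₁ = y₁ + V₁²/2g = 9.69 ft; E₂ = y₂ + V₂²/2g = 8.13 ft. ΔE = E₁ − E₂ = 1.56 ft.
P = γ·Q·ΔE/550 = 62.4 × 277 × 1.56 / 550 = 49.1 hp.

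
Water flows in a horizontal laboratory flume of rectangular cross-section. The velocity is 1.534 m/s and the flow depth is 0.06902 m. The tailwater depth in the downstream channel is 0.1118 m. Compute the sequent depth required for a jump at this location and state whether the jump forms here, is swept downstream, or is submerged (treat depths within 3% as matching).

y₂ = 0.1507 m; the jump is swept downstream

Fr₁ = V₁/√(g·y₁) = 1.534/√(9.81×0.06902) = 1.864.
Sequent-depth ratio: y₂/y₁ = ½[√(1 + 8Fr₁²) − 1] = ½[√28.803 − 1] = 2.183.
y₂ = 2.183 × 0.06902 = 0.1507 m.
Tailwater y_tw = 0.1118 m: y_tw < y₂, so the jump is swept downstream.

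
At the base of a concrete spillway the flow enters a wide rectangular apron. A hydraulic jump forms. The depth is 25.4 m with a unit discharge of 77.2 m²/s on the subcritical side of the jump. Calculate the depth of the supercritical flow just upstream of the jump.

V₂ = q/y₂ = 77.2/25.4 = 3.04 m/s; Fr₂ = V₂/√(g·y₂) = 0.193.
From the momentum equation (using Fr₂), y₁/y₂ = ½[√(1 + 8Fr₂²) − 1] = ½[√1.297 − 1] = 0.0693.
y₁ = 0.0693 × 25.4 = 1.76 m.

y₁ = 1.76 m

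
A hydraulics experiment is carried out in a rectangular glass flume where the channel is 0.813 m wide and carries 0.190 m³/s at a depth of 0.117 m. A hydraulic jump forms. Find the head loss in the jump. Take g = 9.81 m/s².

q = Q/b = 0.190/0.813 = 0.234 m²/s; V₁ = q/y₁ = 2.00 m/s. Fr₁ = V₁/√(g·y₁) = 1.86.
Conjugate-depth relation: y₂/y₁ = ½[√(1 + 8Fr₁²) − 1] = ½[√28.81 − 1] = 2.18.
y₂ = 2.18 × 0.117 = 0.255 m.
Head loss: ΔE = (y₂ − y₁)³/(4y₁y₂) = (0.255 − 0.117)³/(4×0.117×0.255) = 0.00266/0.120 = 0.0222 m.

ΔE = 0.0222 m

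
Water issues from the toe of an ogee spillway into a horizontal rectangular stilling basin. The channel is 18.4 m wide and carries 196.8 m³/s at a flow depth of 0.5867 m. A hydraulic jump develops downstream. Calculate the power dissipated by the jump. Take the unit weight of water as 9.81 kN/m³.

P = 21905 kW

q = Q/b = 196.8/18.4 = 10.70 m²/s; V₁ = q/y₁ = 18.23 m/s. Fr₁ = V₁/√(g·y₁) = 7.599.
By Bélanger, y₂/y₁ = ½[√(1 + 8Fr₁²) − 1] = ½[√462.94 − 1] = 10.26.
y₂ = 10.26 × 0.5867 = 6.018 m.
V₂ = q/y₂ = 10.70/6.018 = 1.777 m/s. E₁ = y₁ + V₁²/2g = 17.53 m; E₂ = y₂ + V₂²/2g = 6.179 m. ΔE = E₁ − E₂ = 11.35 m.
P = γ·Q·ΔE = 9.81 × 196.8 × 11.35 = 21905 kW.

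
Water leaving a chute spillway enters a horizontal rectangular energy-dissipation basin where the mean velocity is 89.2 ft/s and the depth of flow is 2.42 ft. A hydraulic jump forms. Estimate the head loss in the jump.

ΔE = 91.9 ft

Fr₁ = V₁/√(g·y₁) = 89.2/√(32.2×2.42) = 10.1.
Conjugate-depth relation: y₂/y₁ = ½[√(1 + 8Fr₁²) − 1] = ½[√817.9 − 1] = 13.8.
y₂ = 13.8 × 2.42 = 33.4 ft.
q = V₁·y₁ = 89.2 × 2.42 = 216 ft²/s. V₂ = q/y₂ = 216/33.4 = 6.46 ft/s. E₁ = y₁ + V₁²/2g = 126 ft; E₂ = y₂ + V₂²/2g = 34.0 ft. ΔE = E₁ − E₂ = 91.9 ft.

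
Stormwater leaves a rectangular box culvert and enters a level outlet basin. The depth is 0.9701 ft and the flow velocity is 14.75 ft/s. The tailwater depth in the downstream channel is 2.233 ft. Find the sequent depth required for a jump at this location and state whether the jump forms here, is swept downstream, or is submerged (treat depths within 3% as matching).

y₂ = 3.168 ft; the jump is swept downstream

Fr₁ = V₁/√(g·y₁) = 14.75/√(32.2×0.9701) = 2.639.
Bélanger equation: y₂/y₁ = ½[√(1 + 8Fr₁²) − 1] = ½[√56.719 − 1] = 3.266.
y₂ = 3.266 × 0.9701 = 3.168 ft.
Tailwater y_tw = 2.233 ft: y_tw < y₂, so the jump is swept downstream.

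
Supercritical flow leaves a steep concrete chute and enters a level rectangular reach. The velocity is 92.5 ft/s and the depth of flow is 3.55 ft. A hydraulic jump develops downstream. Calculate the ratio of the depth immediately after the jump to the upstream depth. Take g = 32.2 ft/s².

Fr₁ = V₁/√(g·y₁) = 92.5/√(32.2×3.55) = 8.65.
By Bélanger, y₂/y₁ = ½[√(1 + 8Fr₁²) − 1] = ½[√599.8 − 1] = 11.7.

y₂/y₁ = 11.7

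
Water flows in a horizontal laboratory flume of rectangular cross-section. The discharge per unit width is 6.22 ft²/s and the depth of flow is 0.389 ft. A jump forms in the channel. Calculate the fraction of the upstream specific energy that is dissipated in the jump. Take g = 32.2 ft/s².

V₁ = q/y₁ = 6.22/0.389 = 16.0 ft/s. Fr₁ = V₁/√(g·y₁) = 16.0/√(32.2×0.389) = 4.52.
From the momentum equation for a rectangular channel, y₂/y₁ = ½[√(1 + 8Fr₁²) − 1] = ½[√164.3 − 1] = 5.91.
y₂ = 5.91 × 0.389 = 2.30 ft.
E₁ = y₁ + V₁²/2g = 4.36 ft. ΔE = (y₂ − y₁)³/(4y₁y₂) = 1.95 ft. ΔE/E₁ = 1.95/4.36 = 0.447.

ΔE/E₁ = 0.447 (44.7%)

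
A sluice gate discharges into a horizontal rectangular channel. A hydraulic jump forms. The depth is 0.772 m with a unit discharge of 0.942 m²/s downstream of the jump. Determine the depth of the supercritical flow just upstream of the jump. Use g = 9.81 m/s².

y₁ = 0.233 m

V₂ = q/y₂ = 0.942/0.772 = 1.22 m/s; Fr₂ = V₂/√(g·y₂) = 0.443.
From the momentum equation (using Fr₂), y₁/y₂ = ½[√(1 + 8Fr₂²) − 1] = ½[√2.573 − 1] = 0.302.
y₁ = 0.302 × 0.772 = 0.233 m.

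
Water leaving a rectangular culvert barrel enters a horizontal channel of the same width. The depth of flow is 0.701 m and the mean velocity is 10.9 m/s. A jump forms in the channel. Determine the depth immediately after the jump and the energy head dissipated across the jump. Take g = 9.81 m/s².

y₂ = 3.79 m; ΔE = 2.76 m

Fr₁ = V₁/√(g·y₁) = 10.9/√(9.81×0.701) = 4.16.
Conjugate-depth relation: y₂/y₁ = ½[√(1 + 8Fr₁²) − 1] = ½[√139.2 − 1] = 5.40.
y₂ = 5.40 × 0.701 = 3.79 m.
q = V₁·y₁ = 10.9 × 0.701 = 7.64 m²/s. V₂ = q/y₂ = 7.64/3.79 = 2.02 m/s. E₁ = y₁ + V₁²/2g = 6.76 m; E₂ = y₂ + V₂²/2g = 3.99 m. ΔE = E₁ − E₂ = 2.76 m.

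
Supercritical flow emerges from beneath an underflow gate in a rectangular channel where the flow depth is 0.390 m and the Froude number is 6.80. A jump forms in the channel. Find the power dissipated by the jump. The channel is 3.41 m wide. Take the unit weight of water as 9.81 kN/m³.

P = 996 kW

Fr₁ = 6.80 (given).
Sequent-depth ratio: y₂/y₁ = ½[√(1 + 8Fr₁²) − 1] = ½[√370.9 − 1] = 9.13.
y₂ = 9.13 × 0.390 = 3.56 m.
V₁ = Fr₁·√(g·y₁) = 6.80×√(9.81×0.390) = 13.3 m/s; q = V₁·y₁ = 5.19 m²/s. V₂ = q/y₂ = 5.19/3.56 = 1.46 m/s. E₁ = y₁ + V₁²/2g = 9.41 m; E₂ = y₂ + V₂²/2g = 3.67 m. ΔE = E₁ − E₂ = 5.74 m.
Q = q·b = 5.19 × 3.41 = 17.7 m³/s. P = γ·Q·ΔE = 9.81 × 17.7 × 5.74 = 996 kW.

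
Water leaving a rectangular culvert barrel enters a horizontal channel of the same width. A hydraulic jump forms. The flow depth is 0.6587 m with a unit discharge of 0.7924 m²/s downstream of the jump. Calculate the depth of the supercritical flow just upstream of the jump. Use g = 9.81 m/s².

V₂ = q/y₂ = 0.7924/0.6587 = 1.203 m/s; Fr₂ = V₂/√(g·y₂) = 0.4732.
The Bélanger relation is symmetric: y₁/y₂ = ½[√(1 + 8Fr₂²) − 1] = ½[√2.7916 − 1] = 0.3354.
y₁ = 0.3354 × 0.6587 = 0.2209 m.

y₁ = 0.2209 m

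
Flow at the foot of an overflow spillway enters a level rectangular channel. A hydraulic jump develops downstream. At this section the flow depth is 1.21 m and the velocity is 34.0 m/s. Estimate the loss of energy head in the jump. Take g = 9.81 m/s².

Fr₁ = V₁/√(g·y₁) = 34.0/√(9.81×1.21) = 9.87.
Bélanger equation: y₂/y₁ = ½[√(1 + 8Fr₁²) − 1] = ½[√780.1 − 1] = 13.5.
y₂ = 13.5 × 1.21 = 16.3 m.
Head loss: ΔE = (y₂ − y₁)³/(4y₁y₂) = (16.3 − 1.21)³/(4×1.21×16.3) = 3431/78.9 = 43.5 m.

ΔE = 43.5 m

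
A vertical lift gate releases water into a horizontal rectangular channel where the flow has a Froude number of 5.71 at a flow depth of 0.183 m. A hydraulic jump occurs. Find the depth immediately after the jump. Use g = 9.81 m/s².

y₂ = 1.39 m

Fr₁ = 5.71 (given).
From the momentum equation for a rectangular channel, y₂/y₁ = ½[√(1 + 8Fr₁²) − 1] = ½[√261.8 − 1] = 7.59.
y₂ = 7.59 × 0.183 = 1.39 m.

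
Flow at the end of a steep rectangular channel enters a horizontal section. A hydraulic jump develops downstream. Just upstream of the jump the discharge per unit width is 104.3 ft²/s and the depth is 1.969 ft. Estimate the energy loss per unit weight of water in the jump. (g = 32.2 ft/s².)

ΔE = 27.43 ft

V₁ = q/y₁ = 104.3/1.969 = 52.97 ft/s. Fr₁ = V₁/√(g·y₁) = 52.97/√(32.2×1.969) = 6.653.
From the momentum equation for a rectangular channel, y₂/y₁ = ½[√(1 + 8Fr₁²) − 1] = ½[√355.05 − 1] = 8.921.
y₂ = 8.921 × 1.969 = 17.57 ft.
V₂ = q/y₂ = 104.3/17.57 = 5.938 ft/s. E₁ = y₁ + V₁²/2g = 45.54 ft; E₂ = y₂ + V₂²/2g = 18.11 ft. ΔE = E₁ − E₂ = 27.43 ft.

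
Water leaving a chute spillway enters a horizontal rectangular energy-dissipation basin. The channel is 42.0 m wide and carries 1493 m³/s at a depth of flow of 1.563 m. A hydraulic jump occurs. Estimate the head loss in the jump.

ΔE = 15.40 m

q = Q/b = 1493/42.0 = 35.55 m²/s; V₁ = q/y₁ = 22.74 m/s. Fr₁ = V₁/√(g·y₁) = 5.808.
Conjugate-depth relation: y₂/y₁ = ½[√(1 + 8Fr₁²) − 1] = ½[√270.88 − 1] = 7.729.
y₂ = 7.729 × 1.563 = 12.08 m.
Head loss: ΔE = (y₂ − y₁)³/(4y₁y₂) = (12.08 − 1.563)³/(4×1.563×12.08) = 1163/75.53 = 15.40 m.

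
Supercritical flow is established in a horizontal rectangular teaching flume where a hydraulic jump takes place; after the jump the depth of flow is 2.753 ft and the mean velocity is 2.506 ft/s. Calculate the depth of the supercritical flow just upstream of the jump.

Fr₂ = V₂/√(g·y₂) = 2.506/√(32.2×2.753) = 0.2662.
The Bélanger relation is symmetric: y₁/y₂ = ½[√(1 + 8Fr₂²) − 1] = ½[√1.5667 − 1] = 0.1258.
y₁ = 0.1258 × 2.753 = 0.3465 ft.

y₁ = 0.3465 ft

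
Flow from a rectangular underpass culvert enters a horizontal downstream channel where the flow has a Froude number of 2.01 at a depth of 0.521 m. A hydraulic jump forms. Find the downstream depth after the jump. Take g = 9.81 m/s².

y₂ = 1.24 m

Fr₁ = 2.01 (given).
Bélanger equation: y₂/y₁ = ½[√(1 + 8Fr₁²) − 1] = ½[√33.32 − 1] = 2.39.
y₂ = 2.39 × 0.521 = 1.24 m.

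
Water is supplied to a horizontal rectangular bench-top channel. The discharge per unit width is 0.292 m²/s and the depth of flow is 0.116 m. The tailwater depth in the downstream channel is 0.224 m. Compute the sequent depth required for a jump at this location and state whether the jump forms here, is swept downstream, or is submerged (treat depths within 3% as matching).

V₁ = q/y₁ = 0.292/0.116 = 2.52 m/s. Fr₁ = V₁/√(g·y₁) = 2.52/√(9.81×0.116) = 2.36.
From the momentum equation for a rectangular channel, y₂/y₁ = ½[√(1 + 8Fr₁²) − 1] = ½[√45.55 − 1] = 2.87.
y₂ = 2.87 × 0.116 = 0.333 m.
Tailwater y_tw = 0.224 m: y_tw < y₂, so the jump is swept downstream.

y₂ = 0.333 m; the jump is swept downstream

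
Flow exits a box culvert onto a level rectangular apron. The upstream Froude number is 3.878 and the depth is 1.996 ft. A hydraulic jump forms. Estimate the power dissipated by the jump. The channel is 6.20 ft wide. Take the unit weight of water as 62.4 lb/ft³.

P = 279.9 hp

Fr₁ = 3.878 (given).
From the momentum equation for a rectangular channel, y₂/y₁ = ½[√(1 + 8Fr₁²) − 1] = ½[√121.31 − 1] = 5.007.
y₂ = 5.007 × 1.996 = 9.994 ft.
V₁ = Fr₁·√(g·y₁) = 3.878×√(32.2×1.996) = 31.09 ft/s; q = V₁·y₁ = 62.05 ft²/s. V₂ = q/y₂ = 62.05/9.994 = 6.209 ft/s. E₁ = y₁ + V₁²/2g = 17.00 ft; E₂ = y₂ + V₂²/2g = 10.59 ft. ΔE = E₁ − E₂ = 6.412 ft.
Q = q·b = 62.05 × 6.20 = 384.7 cfs. P = γ·Q·ΔE/550 = 62.4 × 384.7 × 6.412 / 550 = 279.9 hp.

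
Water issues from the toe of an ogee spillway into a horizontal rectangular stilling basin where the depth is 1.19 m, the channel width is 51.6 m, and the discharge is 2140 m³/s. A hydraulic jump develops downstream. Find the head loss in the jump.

q = Q/b = 2140/51.6 = 41.5 m²/s; V₁ = q/y₁ = 34.9 m/s. Fr₁ = V₁/√(g·y₁) = 10.2.
Conjugate-depth relation: y₂/y₁ = ½[√(1 + 8Fr₁²) − 1] = ½[√833.4 − 1] = 13.9.
y₂ = 13.9 × 1.19 = 16.6 m.
V₂ = q/y₂ = 41.5/16.6 = 2.50 m/s. E₁ = y₁ + V₁²/2g = 63.1 m; E₂ = y₂ + V₂²/2g = 16.9 m. ΔE = E₁ − E₂ = 46.2 m.

ΔE = 46.2 m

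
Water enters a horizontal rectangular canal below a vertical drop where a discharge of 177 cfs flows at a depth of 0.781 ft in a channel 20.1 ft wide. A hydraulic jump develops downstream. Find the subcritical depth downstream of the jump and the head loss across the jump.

q = Q/b = 177/20.1 = 8.81 ft²/s; V₁ = q/y₁ = 11.3 ft/s. Fr₁ = V₁/√(g·y₁) = 2.25.
Bélanger equation: y₂/y₁ = ½[√(1 + 8Fr₁²) − 1] = ½[√41.44 − 1] = 2.72.
y₂ = 2.72 × 0.781 = 2.12 ft.
V₂ = q/y₂ = 8.81/2.12 = 4.15 ft/s. E₁ = y₁ + V₁²/2g = 2.76 ft; E₂ = y₂ + V₂²/2g = 2.39 ft. ΔE = E₁ − E₂ = 0.365 ft.

y₂ = 2.12 ft; ΔE = 0.365 ft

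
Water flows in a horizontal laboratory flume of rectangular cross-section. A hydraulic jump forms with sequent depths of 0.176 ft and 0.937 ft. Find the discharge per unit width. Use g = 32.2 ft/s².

For a rectangular channel the momentum equation gives q² = ½·g·y₁·y₂·(y₁ + y₂) = ½×32.2×0.176×0.937×1.11 = 2.96.
q = √2.96 = 1.72 ft²/s.

q = 1.72 ft²/s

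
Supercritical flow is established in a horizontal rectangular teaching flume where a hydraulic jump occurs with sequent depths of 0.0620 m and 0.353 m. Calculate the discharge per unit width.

q = 0.211 m²/s

For a rectangular channel the momentum equation gives q² = ½·g·y₁·y₂·(y₁ + y₂) = ½×9.81×0.0620×0.353×0.415 = 0.0446.
q = √0.0446 = 0.211 m²/s.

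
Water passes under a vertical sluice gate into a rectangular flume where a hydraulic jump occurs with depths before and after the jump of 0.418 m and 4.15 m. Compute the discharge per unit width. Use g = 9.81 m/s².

q = 6.23 m²/s

For a rectangular channel the momentum equation gives q² = ½·g·y₁·y₂·(y₁ + y₂) = ½×9.81×0.418×4.15×4.57 = 38.9.
q = √38.9 = 6.23 m²/s.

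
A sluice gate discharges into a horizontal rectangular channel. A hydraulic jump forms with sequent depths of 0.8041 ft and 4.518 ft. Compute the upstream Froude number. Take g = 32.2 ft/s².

For a rectangular channel the momentum equation gives q² = ½·g·y₁·y₂·(y₁ + y₂) = ½×32.2×0.8041×4.518×5.322 = 311.3.
q = √311.3 = 17.64 ft²/s.
V₁ = q/y₁ = 21.94 ft/s; Fr₁ = V₁/√(g·y₁) = 4.312.

Fr₁ = 4.312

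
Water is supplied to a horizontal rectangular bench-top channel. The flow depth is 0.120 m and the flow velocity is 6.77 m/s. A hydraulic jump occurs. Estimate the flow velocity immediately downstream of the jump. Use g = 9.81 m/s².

V₂ = 0.812 m/s

Fr₁ = V₁/√(g·y₁) = 6.77/√(9.81×0.120) = 6.24.
From the momentum equation for a rectangular channel, y₂/y₁ = ½[√(1 + 8Fr₁²) − 1] = ½[√312.5 − 1] = 8.34.
y₂ = 8.34 × 0.120 = 1.00 m.
q = V₁·y₁ = 6.77 × 0.120 = 0.812 m²/s.
V₂ = q/y₂ = 0.812/1.00 = 0.812 m/s.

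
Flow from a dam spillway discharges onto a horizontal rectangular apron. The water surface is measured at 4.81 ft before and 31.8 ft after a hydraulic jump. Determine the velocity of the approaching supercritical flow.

For a rectangular channel the momentum equation gives q² = ½·g·y₁·y₂·(y₁ + y₂) = ½×32.2×4.81×31.8×36.6 = 90157.
q = √90157 = 300 ft²/s.
V₁ = q/y₁ = 300/4.81 = 62.4 ft/s.

V₁ = 62.4 ft/s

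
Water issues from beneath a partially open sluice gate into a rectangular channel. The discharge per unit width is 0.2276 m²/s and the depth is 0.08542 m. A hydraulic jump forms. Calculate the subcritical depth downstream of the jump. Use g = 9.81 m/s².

V₁ = q/y₁ = 0.2276/0.08542 = 2.664 m/s. Fr₁ = V₁/√(g·y₁) = 2.664/√(9.81×0.08542) = 2.911.
By Bélanger, y₂/y₁ = ½[√(1 + 8Fr₁²) − 1] = ½[√68.778 − 1] = 3.647.
y₂ = 3.647 × 0.08542 = 0.3115 m.

y₂ = 0.3115 m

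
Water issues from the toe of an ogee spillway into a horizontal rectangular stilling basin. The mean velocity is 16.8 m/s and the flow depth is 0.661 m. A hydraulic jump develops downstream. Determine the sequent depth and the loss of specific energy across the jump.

y₂ = 5.85 m; ΔE = 9.02 m

Fr₁ = V₁/√(g·y₁) = 16.8/√(9.81×0.661) = 6.60.
From the momentum equation for a rectangular channel, y₂/y₁ = ½[√(1 + 8Fr₁²) − 1] = ½[√349.2 − 1] = 8.84.
y₂ = 8.84 × 0.661 = 5.85 m.
q = V₁·y₁ = 16.8 × 0.661 = 11.1 m²/s. V₂ = q/y₂ = 11.1/5.85 = 1.90 m/s. E₁ = y₁ + V₁²/2g = 15.0 m; E₂ = y₂ + V₂²/2g = 6.03 m. ΔE = E₁ − E₂ = 9.02 m.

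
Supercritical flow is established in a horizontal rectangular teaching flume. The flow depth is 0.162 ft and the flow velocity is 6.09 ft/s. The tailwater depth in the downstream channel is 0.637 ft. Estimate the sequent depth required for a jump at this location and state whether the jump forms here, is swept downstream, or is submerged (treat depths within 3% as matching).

Fr₁ = V₁/√(g·y₁) = 6.09/√(32.2×0.162) = 2.67.
By Bélanger, y₂/y₁ = ½[√(1 + 8Fr₁²) − 1] = ½[√57.88 − 1] = 3.30.
y₂ = 3.30 × 0.162 = 0.535 ft.
Tailwater y_tw = 0.637 ft: y_tw > y₂, so the jump is submerged.

y₂ = 0.535 ft; the jump is submerged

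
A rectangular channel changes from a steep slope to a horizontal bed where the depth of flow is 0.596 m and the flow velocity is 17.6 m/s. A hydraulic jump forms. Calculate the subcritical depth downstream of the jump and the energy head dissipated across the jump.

Fr₁ = V₁/√(g·y₁) = 17.6/√(9.81×0.596) = 7.28.
Sequent-depth ratio: y₂/y₁ = ½[√(1 + 8Fr₁²) − 1] = ½[√424.8 − 1] = 9.81.
y₂ = 9.81 × 0.596 = 5.84 m.
q = V₁·y₁ = 17.6 × 0.596 = 10.5 m²/s. V₂ = q/y₂ = 10.5/5.84 = 1.79 m/s. E₁ = y₁ + V₁²/2g = 16.4 m; E₂ = y₂ + V₂²/2g = 6.01 m. ΔE = E₁ − E₂ = 10.4 m.

y₂ = 5.84 m; ΔE = 10.4 m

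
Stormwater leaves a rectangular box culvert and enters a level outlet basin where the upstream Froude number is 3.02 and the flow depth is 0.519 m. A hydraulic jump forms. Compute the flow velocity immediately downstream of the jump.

V₂ = 1.79 m/s

Fr₁ = 3.02 (given).
By Bélanger, y₂/y₁ = ½[√(1 + 8Fr₁²) − 1] = ½[√73.96 − 1] = 3.80.
y₂ = 3.80 × 0.519 = 1.97 m.
V₁ = Fr₁·√(g·y₁) = 3.02×√(9.81×0.519) = 6.81 m/s; q = V₁·y₁ = 3.54 m²/s.
V₂ = q/y₂ = 3.54/1.97 = 1.79 m/s.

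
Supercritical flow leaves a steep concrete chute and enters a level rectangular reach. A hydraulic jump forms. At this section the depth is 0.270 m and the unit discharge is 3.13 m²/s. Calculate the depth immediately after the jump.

V₁ = q/y₁ = 3.13/0.270 = 11.6 m/s. Fr₁ = V₁/√(g·y₁) = 11.6/√(9.81×0.270) = 7.12.
Conjugate-depth relation: y₂/y₁ = ½[√(1 + 8Fr₁²) − 1] = ½[√406.9 − 1] = 9.59.
y₂ = 9.59 × 0.270 = 2.59 m.

y₂ = 2.59 m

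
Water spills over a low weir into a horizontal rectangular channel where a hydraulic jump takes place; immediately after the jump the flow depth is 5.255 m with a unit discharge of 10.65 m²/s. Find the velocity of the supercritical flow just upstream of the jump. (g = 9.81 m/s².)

V₂ = q/y₂ = 10.65/5.255 = 2.027 m/s; Fr₂ = V₂/√(g·y₂) = 0.2823.
From the momentum equation (using Fr₂), y₁/y₂ = ½[√(1 + 8Fr₂²) − 1] = ½[√1.6374 − 1] = 0.1398.
y₁ = 0.1398 × 5.255 = 0.7347 m.
V₁ = q/y₁ = 10.65/0.7347 = 14.50 m/s.

V₁ = 14.50 m/s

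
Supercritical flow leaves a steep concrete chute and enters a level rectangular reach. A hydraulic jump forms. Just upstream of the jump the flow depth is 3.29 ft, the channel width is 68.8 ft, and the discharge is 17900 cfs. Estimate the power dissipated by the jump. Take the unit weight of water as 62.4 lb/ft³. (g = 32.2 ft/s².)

q = Q/b = 17900/68.8 = 260 ft²/s; V₁ = q/y₁ = 79.1 ft/s. Fr₁ = V₁/√(g·y₁) = 7.68.
By Bélanger, y₂/y₁ = ½[√(1 + 8Fr₁²) − 1] = ½[√473.3 − 1] = 10.4.
y₂ = 10.4 × 3.29 = 34.1 ft.
V₂ = q/y₂ = 260/34.1 = 7.62 ft/s. E₁ = y₁ + V₁²/2g = 100 ft; E₂ = y₂ + V₂²/2g = 35.0 ft. ΔE = E₁ − E₂ = 65.4 ft.
P = γ·Q·ΔE/550 = 62.4 × 17900 × 65.4 / 550 = 132724 hp.

P = 132724 hp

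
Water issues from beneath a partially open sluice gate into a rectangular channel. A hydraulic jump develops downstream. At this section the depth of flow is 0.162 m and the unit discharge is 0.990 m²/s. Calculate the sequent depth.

y₂ = 1.03 m

V₁ = q/y₁ = 0.990/0.162 = 6.11 m/s. Fr₁ = V₁/√(g·y₁) = 6.11/√(9.81×0.162) = 4.85.
Bélanger equation: y₂/y₁ = ½[√(1 + 8Fr₁²) − 1] = ½[√189.0 − 1] = 6.37.
y₂ = 6.37 × 0.162 = 1.03 m.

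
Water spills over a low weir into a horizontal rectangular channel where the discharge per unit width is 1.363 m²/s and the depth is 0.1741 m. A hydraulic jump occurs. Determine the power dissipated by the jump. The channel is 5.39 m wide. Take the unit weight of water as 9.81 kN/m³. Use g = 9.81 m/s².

P = 133.9 kW

V₁ = q/y₁ = 1.363/0.1741 = 7.829 m/s. Fr₁ = V₁/√(g·y₁) = 7.829/√(9.81×0.1741) = 5.991.
Sequent-depth ratio: y₂/y₁ = ½[√(1 + 8Fr₁²) − 1] = ½[√288.09 − 1] = 7.987.
y₂ = 7.987 × 0.1741 = 1.390 m.
Head loss: ΔE = (y₂ − y₁)³/(4y₁y₂) = (1.390 − 0.1741)³/(4×0.1741×1.390) = 1.800/0.9683 = 1.859 m.
Q = q·b = 1.363 × 5.39 = 7.347 m³/s. P = γ·Q·ΔE = 9.81 × 7.347 × 1.859 = 133.9 kW.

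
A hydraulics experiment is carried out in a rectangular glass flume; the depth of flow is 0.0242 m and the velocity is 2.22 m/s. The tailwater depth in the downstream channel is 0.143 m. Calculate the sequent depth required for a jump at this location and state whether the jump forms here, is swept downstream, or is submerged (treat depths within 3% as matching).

Fr₁ = V₁/√(g·y₁) = 2.22/√(9.81×0.0242) = 4.56.
Sequent-depth ratio: y₂/y₁ = ½[√(1 + 8Fr₁²) − 1] = ½[√167.1 − 1] = 5.96.
y₂ = 5.96 × 0.0242 = 0.144 m.
Tailwater y_tw = 0.143 m: y_tw ≈ y₂, so the jump forms here.

y₂ = 0.144 m; the jump forms here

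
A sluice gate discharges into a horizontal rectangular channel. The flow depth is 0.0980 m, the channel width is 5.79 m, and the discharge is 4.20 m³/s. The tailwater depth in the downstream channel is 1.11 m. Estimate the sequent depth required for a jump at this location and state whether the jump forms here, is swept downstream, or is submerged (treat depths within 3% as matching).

q = Q/b = 4.20/5.79 = 0.725 m²/s; V₁ = q/y₁ = 7.40 m/s. Fr₁ = V₁/√(g·y₁) = 7.55.
From the momentum equation for a rectangular channel, y₂/y₁ = ½[√(1 + 8Fr₁²) − 1] = ½[√456.9 − 1] = 10.2.
y₂ = 10.2 × 0.0980 = 0.998 m.
Tailwater y_tw = 1.11 m: y_tw > y₂, so the jump is submerged.

y₂ = 0.998 m; the jump is submerged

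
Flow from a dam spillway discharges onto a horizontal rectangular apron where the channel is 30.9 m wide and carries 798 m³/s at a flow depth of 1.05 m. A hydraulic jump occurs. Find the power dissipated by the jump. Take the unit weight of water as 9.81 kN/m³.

P = 162267 kW

q = Q/b = 798/30.9 = 25.8 m²/s; V₁ = q/y₁ = 24.6 m/s. Fr₁ = V₁/√(g·y₁) = 7.66.
Conjugate-depth relation: y₂/y₁ = ½[√(1 + 8Fr₁²) − 1] = ½[√470.8 − 1] = 10.3.
y₂ = 10.3 × 1.05 = 10.9 m.
Head loss: ΔE = (y₂ − y₁)³/(4y₁y₂) = (10.9 − 1.05)³/(4×1.05×10.9) = 946/45.6 = 20.7 m.
P = γ·Q·ΔE = 9.81 × 798 × 20.7 = 162267 kW.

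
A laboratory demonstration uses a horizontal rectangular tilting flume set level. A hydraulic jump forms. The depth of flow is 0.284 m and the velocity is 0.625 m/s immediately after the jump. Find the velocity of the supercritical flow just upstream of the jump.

V₁ = 2.74 m/s

Fr₂ = V₂/√(g·y₂) = 0.625/√(9.81×0.284) = 0.374.
Applying the sequent-depth relation in reverse, y₁/y₂ = ½[√(1 + 8Fr₂²) − 1] = ½[√2.122 − 1] = 0.228.
y₁ = 0.228 × 0.284 = 0.0648 m.
V₁ = q/y₁ = 0.177/0.0648 = 2.74 m/s.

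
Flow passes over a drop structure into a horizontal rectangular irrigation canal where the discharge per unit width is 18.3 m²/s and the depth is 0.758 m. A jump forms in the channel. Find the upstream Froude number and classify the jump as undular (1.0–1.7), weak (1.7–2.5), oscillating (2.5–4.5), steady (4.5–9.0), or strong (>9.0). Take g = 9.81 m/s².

V₁ = q/y₁ = 18.3/0.758 = 24.1 m/s. Fr₁ = V₁/√(g·y₁) = 24.1/√(9.81×0.758) = 8.85.
Fr₁ = 8.85 lies in the steady range.

Fr₁ = 8.85; steady jump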